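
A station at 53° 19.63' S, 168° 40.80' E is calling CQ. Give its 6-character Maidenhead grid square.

RD46iq

Add 180° to longitude and 90° to latitude: 348.6800, 36.6728.
Field: 348.6800/20 → 17 → R, 36.6728/10 → 3 → D; chars RD.
Square: 8.6800/2 → 4, 6.6728/1 → 6; chars 46.
Subsquare: 0.6800/0.0833333 → 8 → i, 0.6728/0.0416667 → 16 → q; chars iq.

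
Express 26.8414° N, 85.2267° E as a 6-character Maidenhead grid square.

NL26ou

Add 180° to longitude and 90° to latitude: 265.2267, 116.8414.
Field: 265.2267/20 → 13 → N, 116.8414/10 → 11 → L; chars NL.
Square: 5.2267/2 → 2, 6.8414/1 → 6; chars 26.
Subsquare: 1.2267/0.0833333 → 14 → o, 0.8414/0.0416667 → 20 → u; chars ou.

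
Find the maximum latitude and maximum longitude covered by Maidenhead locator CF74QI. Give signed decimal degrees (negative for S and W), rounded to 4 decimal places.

-35.6250, -124.5833

Field C=2, F=5: +2·20° lon, +5·10° lat → SW at lon -140°, lat -40°.
Square 7, 4: +7·2° lon, +4·1° lat → SW at lon -126°, lat -36°.
Subsquare q=16, i=8: +16·0.0833333° lon, +8·0.0416667° lat → SW at lon -124.667°, lat -35.6667°.
Cell spans 0.0833333° lon × 0.0416667° lat. NE corner is SW corner plus one full cell.
latitude -35.6250, longitude -124.5833.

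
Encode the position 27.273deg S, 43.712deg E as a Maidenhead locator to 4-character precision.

Shift to the Maidenhead origin (180°W, 90°S): lon 223.71, lat 62.73.
Field: lon ⌊223.71/20⌋ = 11 → L; lat ⌊62.73/10⌋ = 6 → G.
Square: lon ⌊3.71/2⌋ = 1; lat ⌊2.73/1⌋ = 2.

LG12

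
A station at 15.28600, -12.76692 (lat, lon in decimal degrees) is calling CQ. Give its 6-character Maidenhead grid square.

IK35og

Add 180° to longitude and 90° to latitude: 167.2331, 105.2860.
Field: lon ⌊167.2331/20⌋ = 8 → I; lat ⌊105.2860/10⌋ = 10 → K.
Square: lon ⌊7.2331/2⌋ = 3; lat ⌊5.2860/1⌋ = 5.
Subsquare: lon ⌊1.2331/0.0833333⌋ = 14 → o; lat ⌊0.2860/0.0416667⌋ = 6 → g.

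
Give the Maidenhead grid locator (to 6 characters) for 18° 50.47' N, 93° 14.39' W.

Shift to the Maidenhead origin (180°W, 90°S): lon 86.7602, lat 108.8412.
Field: lon ⌊86.7602/20⌋ = 4 → E; lat ⌊108.8412/10⌋ = 10 → K.
Square: lon ⌊6.7602/2⌋ = 3; lat ⌊8.8412/1⌋ = 8.
Subsquare: lon ⌊0.7602/0.0833333⌋ = 9 → j; lat ⌊0.8412/0.0416667⌋ = 20 → u.

EK38ju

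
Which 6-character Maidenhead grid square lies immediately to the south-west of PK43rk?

PK43qj

Longitude subsquare r = 17; −1 → 16 = q.
Latitude subsquare k = 10; −1 → 9 = j.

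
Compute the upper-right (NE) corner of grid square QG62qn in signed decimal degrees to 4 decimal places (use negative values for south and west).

-27.4167, 153.4167

Field Q=16, G=6: +16·20° lon, +6·10° lat → SW at lon 140°, lat -30°.
Square 6, 2: +6·2° lon, +2·1° lat → SW at lon 152°, lat -28°.
Subsquare q=16, n=13: +16·0.0833333° lon, +13·0.0416667° lat → SW at lon 153.333°, lat -27.4583°.
Cell spans 0.0833333° lon × 0.0416667° lat. NE corner is SW corner plus one full cell.
latitude -27.4167, longitude 153.4167.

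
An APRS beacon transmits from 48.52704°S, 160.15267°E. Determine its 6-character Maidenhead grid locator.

RE01bl

Shift to the Maidenhead origin (180°W, 90°S): lon 340.1527, lat 41.4730.
Field (20°×10°, letters A–R): lon ⌊340.1527/20⌋ = 17 → R; lat ⌊41.4730/10⌋ = 4 → E.
Square (2°×1°, digits 0–9): lon ⌊0.1527/2⌋ = 0; lat ⌊1.4730/1⌋ = 1.
Subsquare (5′×2.5′, letters a–x): lon ⌊0.1527/0.0833333⌋ = 1 → b; lat ⌊0.4730/0.0416667⌋ = 11 → l.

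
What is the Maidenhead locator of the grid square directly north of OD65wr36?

Latitude extended square 6; +1 → 7.
The longitude characters are unchanged.

OD65wr37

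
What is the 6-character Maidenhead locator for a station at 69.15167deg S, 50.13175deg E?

LC50bu

Shift to the Maidenhead origin (180°W, 90°S): lon 230.1318, lat 20.8483.
Field: 230.1318/20 → 11 → L, 20.8483/10 → 2 → C; chars LC.
Square: 10.1318/2 → 5, 0.8483/1 → 0; chars 50.
Subsquare: 0.1318/0.0833333 → 1 → b, 0.8483/0.0416667 → 20 → u; chars bu.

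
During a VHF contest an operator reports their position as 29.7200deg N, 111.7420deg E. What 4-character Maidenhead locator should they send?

OL59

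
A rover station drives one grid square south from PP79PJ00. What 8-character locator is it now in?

Latitude extended square 0; −1 → -1, wraps to 9, carry into subsquare.
Latitude subsquare j = 9; −1 → 8 = i.
The longitude characters are unchanged.

PP79pi09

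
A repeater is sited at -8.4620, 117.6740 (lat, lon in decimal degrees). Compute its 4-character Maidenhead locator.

OI81

Offset from 180°W / 90°S: lon 297.67°, lat 81.54°.
Field: lon ⌊297.67/20⌋ = 14 → O; lat ⌊81.54/10⌋ = 8 → I.
Square: lon ⌊17.67/2⌋ = 8; lat ⌊1.54/1⌋ = 1.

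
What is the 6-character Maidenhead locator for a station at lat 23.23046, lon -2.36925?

IL83tf

Shift to the Maidenhead origin (180°W, 90°S): lon 177.6308, lat 113.2305.
Field (20°×10°, letters A–R): 177.6308/20 → 8 → I, 113.2305/10 → 11 → L; chars IL.
Square (2°×1°, digits 0–9): 17.6308/2 → 8, 3.2305/1 → 3; chars 83.
Subsquare (5′×2.5′, letters a–x): 1.6308/0.0833333 → 19 → t, 0.2305/0.0416667 → 5 → f; chars tf.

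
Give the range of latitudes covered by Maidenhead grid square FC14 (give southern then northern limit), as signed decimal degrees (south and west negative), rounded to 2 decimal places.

-66.00, -65.00

Field F=5, C=2: +5·20° lon, +2·10° lat → SW at lon -80°, lat -70°.
Square 1, 4: +1·2° lon, +4·1° lat → SW at lon -78°, lat -66°.
Cell spans 2° lon × 1° lat.
south -66.00, north -65.00.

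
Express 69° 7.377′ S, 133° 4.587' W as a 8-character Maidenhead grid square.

Shift to the Maidenhead origin (180°W, 90°S): lon 46.92355, lat 20.87705.
Field: lon ⌊46.92355/20⌋ = 2 → C; lat ⌊20.87705/10⌋ = 2 → C.
Square: lon ⌊6.92355/2⌋ = 3; lat ⌊0.87705/1⌋ = 0.
Subsquare: lon ⌊0.92355/0.0833333⌋ = 11 → l; lat ⌊0.87705/0.0416667⌋ = 21 → v.
Extended square: lon ⌊0.00688/0.00833333⌋ = 0; lat ⌊0.00205/0.00416667⌋ = 0.

CC30lv00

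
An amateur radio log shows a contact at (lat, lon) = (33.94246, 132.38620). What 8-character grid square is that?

PM63ew66

Add 180° to longitude and 90° to latitude: 312.38620, 123.94246.
Field (20°×10°, letters A–R): lon ⌊312.38620/20⌋ = 15 → P; lat ⌊123.94246/10⌋ = 12 → M.
Square (2°×1°, digits 0–9): lon ⌊12.38620/2⌋ = 6; lat ⌊3.94246/1⌋ = 3.
Subsquare (5′×2.5′, letters a–x): lon ⌊0.38620/0.0833333⌋ = 4 → e; lat ⌊0.94246/0.0416667⌋ = 22 → w.
Extended square (30″×15″, digits 0–9): lon ⌊0.05287/0.00833333⌋ = 6; lat ⌊0.02579/0.00416667⌋ = 6.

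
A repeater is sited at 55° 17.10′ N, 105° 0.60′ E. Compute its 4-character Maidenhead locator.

OO25

Add 180° to longitude and 90° to latitude: 285.01, 145.28.
Field: 285.01/20 → 14 → O, 145.28/10 → 14 → O; chars OO.
Square: 5.01/2 → 2, 5.28/1 → 5; chars 25.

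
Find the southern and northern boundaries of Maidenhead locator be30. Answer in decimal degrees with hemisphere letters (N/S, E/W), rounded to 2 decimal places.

Field B=1, E=4: +1·20° lon, +4·10° lat → SW at lon -160°, lat -50°.
Square 3, 0: +3·2° lon, +0·1° lat → SW at lon -154°, lat -50°.
Cell spans 2° lon × 1° lat.
south 50.00° S, north 49.00° S.

50.00° S, 49.00° S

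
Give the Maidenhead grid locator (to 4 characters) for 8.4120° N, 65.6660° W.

Shift to the Maidenhead origin (180°W, 90°S): lon 114.33, lat 98.41.
Field: 114.33/20 → 5 → F, 98.41/10 → 9 → J; chars FJ.
Square: 14.33/2 → 7, 8.41/1 → 8; chars 78.

FJ78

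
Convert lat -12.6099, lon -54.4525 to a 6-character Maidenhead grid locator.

GH27sj

Offset from 180°W / 90°S: lon 125.5475°, lat 77.3901°.
Field (20°×10°, letters A–R): 125.5475/20 → 6 → G, 77.3901/10 → 7 → H; chars GH.
Square (2°×1°, digits 0–9): 5.5475/2 → 2, 7.3901/1 → 7; chars 27.
Subsquare (5′×2.5′, letters a–x): 1.5475/0.0833333 → 18 → s, 0.3901/0.0416667 → 9 → j; chars sj.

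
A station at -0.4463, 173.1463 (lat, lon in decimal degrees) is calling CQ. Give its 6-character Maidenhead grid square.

RI69nn

Add 180° to longitude and 90° to latitude: 353.1463, 89.5537.
Field (20°×10°, letters A–R): lon ⌊353.1463/20⌋ = 17 → R; lat ⌊89.5537/10⌋ = 8 → I.
Square (2°×1°, digits 0–9): lon ⌊13.1463/2⌋ = 6; lat ⌊9.5537/1⌋ = 9.
Subsquare (5′×2.5′, letters a–x): lon ⌊1.1463/0.0833333⌋ = 13 → n; lat ⌊0.5537/0.0416667⌋ = 13 → n.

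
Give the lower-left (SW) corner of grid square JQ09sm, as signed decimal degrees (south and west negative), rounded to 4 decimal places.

79.5000, 1.5000

Field J=9, Q=16: +9·20° lon, +16·10° lat → SW at lon 0°, lat 70°.
Square 0, 9: +0·2° lon, +9·1° lat → SW at lon 0°, lat 79°.
Subsquare s=18, m=12: +18·0.0833333° lon, +12·0.0416667° lat → SW at lon 1.5°, lat 79.5°.
latitude 79.5000, longitude 1.5000.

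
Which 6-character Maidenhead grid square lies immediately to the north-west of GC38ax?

Longitude subsquare a = 0; −1 → -1, wraps to 23 = x, carry into square.
Longitude square 3; −1 → 2.
Latitude subsquare x = 23; +1 → 24, wraps to 0 = a, carry into square.
Latitude square 8; +1 → 9.

GC29xa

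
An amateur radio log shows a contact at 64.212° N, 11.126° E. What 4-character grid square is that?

JP54

Shift to the Maidenhead origin (180°W, 90°S): lon 191.13, lat 154.21.
Field: 191.13/20 → 9 → J, 154.21/10 → 15 → P; chars JP.
Square: 11.13/2 → 5, 4.21/1 → 4; chars 54.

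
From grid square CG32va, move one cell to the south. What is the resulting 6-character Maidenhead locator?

CG31vx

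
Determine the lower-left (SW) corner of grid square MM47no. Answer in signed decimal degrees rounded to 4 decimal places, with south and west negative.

37.5833, 69.0833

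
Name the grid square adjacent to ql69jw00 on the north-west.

QL69iw91

Longitude extended square 0; −1 → -1, wraps to 9, carry into subsquare.
Longitude subsquare j = 9; −1 → 8 = i.
Latitude extended square 0; +1 → 1.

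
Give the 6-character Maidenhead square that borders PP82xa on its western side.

Longitude subsquare x = 23; −1 → 22 = w.
The latitude characters are unchanged.

PP82wa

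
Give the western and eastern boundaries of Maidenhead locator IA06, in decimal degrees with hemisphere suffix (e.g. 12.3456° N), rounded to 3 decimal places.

Field I=8, A=0: +8·20° lon, +0·10° lat → SW at lon -20°, lat -90°.
Square 0, 6: +0·2° lon, +6·1° lat → SW at lon -20°, lat -84°.
Cell spans 2° lon × 1° lat.
west 20.000° W, east 18.000° W.

20.000° W, 18.000° W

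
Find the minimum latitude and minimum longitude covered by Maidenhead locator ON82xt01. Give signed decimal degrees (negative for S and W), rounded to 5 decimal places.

42.79583, 117.91667

Field O=14, N=13: +14·20° lon, +13·10° lat → SW at lon 100°, lat 40°.
Square 8, 2: +8·2° lon, +2·1° lat → SW at lon 116°, lat 42°.
Subsquare x=23, t=19: +23·0.0833333° lon, +19·0.0416667° lat → SW at lon 117.917°, lat 42.7917°.
Extended square 0, 1: +0·0.00833333° lon, +1·0.00416667° lat → SW at lon 117.917°, lat 42.7958°.
latitude 42.79583, longitude 117.91667.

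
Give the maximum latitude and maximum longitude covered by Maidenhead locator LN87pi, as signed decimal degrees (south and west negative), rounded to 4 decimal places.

47.3750, 57.3333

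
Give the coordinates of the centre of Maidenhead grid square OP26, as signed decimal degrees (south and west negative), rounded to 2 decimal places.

Field O=14, P=15: +14·20° lon, +15·10° lat → SW at lon 100°, lat 60°.
Square 2, 6: +2·2° lon, +6·1° lat → SW at lon 104°, lat 66°.
Cell spans 2° lon × 1° lat. Centre is SW corner plus half of each.
latitude 66.50, longitude 105.00.

66.50, 105.00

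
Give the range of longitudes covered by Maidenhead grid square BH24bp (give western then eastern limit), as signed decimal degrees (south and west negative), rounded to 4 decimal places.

Field B=1, H=7: +1·20° lon, +7·10° lat → SW at lon -160°, lat -20°.
Square 2, 4: +2·2° lon, +4·1° lat → SW at lon -156°, lat -16°.
Subsquare b=1, p=15: +1·0.0833333° lon, +15·0.0416667° lat → SW at lon -155.917°, lat -15.375°.
Cell spans 0.0833333° lon × 0.0416667° lat.
west -155.9167, east -155.8333.

-155.9167, -155.8333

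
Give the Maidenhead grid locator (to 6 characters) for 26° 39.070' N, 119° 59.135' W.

Offset from 180°W / 90°S: lon 60.0144°, lat 116.6512°.
Field: 60.0144/20 → 3 → D, 116.6512/10 → 11 → L; chars DL.
Square: 0.0144/2 → 0, 6.6512/1 → 6; chars 06.
Subsquare: 0.0144/0.0833333 → 0 → a, 0.6512/0.0416667 → 15 → p; chars ap.

DL06ap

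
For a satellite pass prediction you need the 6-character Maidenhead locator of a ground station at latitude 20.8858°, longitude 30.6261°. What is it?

Add 180° to longitude and 90° to latitude: 210.6261, 110.8858.
Field: 210.6261/20 → 10 → K, 110.8858/10 → 11 → L; chars KL.
Square: 10.6261/2 → 5, 0.8858/1 → 0; chars 50.
Subsquare: 0.6261/0.0833333 → 7 → h, 0.8858/0.0416667 → 21 → v; chars hv.

KL50hv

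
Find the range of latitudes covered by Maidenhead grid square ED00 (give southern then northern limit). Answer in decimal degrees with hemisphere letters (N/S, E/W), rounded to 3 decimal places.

Field E=4, D=3: +4·20° lon, +3·10° lat → SW at lon -100°, lat -60°.
Square 0, 0: +0·2° lon, +0·1° lat → SW at lon -100°, lat -60°.
Cell spans 2° lon × 1° lat.
south 60.000° S, north 59.000° S.

60.000° S, 59.000° S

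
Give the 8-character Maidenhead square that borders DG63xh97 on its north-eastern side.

DG73ah08

Longitude extended square 9; +1 → 10, wraps to 0, carry into subsquare.
Longitude subsquare x = 23; +1 → 24, wraps to 0 = a, carry into square.
Longitude square 6; +1 → 7.
Latitude extended square 7; +1 → 8.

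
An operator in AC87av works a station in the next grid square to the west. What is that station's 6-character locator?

AC77xv

Longitude subsquare a = 0; −1 → -1, wraps to 23 = x, carry into square.
Longitude square 8; −1 → 7.
The latitude characters are unchanged.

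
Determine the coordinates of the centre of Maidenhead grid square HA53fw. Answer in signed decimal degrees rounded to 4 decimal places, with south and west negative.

-86.0625, -29.5417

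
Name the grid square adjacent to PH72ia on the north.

Latitude subsquare a = 0; +1 → 1 = b.
The longitude characters are unchanged.

PH72ib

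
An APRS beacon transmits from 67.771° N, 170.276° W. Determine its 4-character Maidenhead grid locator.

AP47

Offset from 180°W / 90°S: lon 9.72°, lat 157.77°.
Field (20°×10°, letters A–R): lon ⌊9.72/20⌋ = 0 → A; lat ⌊157.77/10⌋ = 15 → P.
Square (2°×1°, digits 0–9): lon ⌊9.72/2⌋ = 4; lat ⌊7.77/1⌋ = 7.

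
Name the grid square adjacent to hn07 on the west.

GN97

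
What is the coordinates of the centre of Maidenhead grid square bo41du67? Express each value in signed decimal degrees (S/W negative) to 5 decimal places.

51.86458, -151.69583

Field B=1, O=14: +1·20° lon, +14·10° lat → SW at lon -160°, lat 50°.
Square 4, 1: +4·2° lon, +1·1° lat → SW at lon -152°, lat 51°.
Subsquare d=3, u=20: +3·0.0833333° lon, +20·0.0416667° lat → SW at lon -151.75°, lat 51.8333°.
Extended square 6, 7: +6·0.00833333° lon, +7·0.00416667° lat → SW at lon -151.7°, lat 51.8625°.
Cell spans 0.00833333° lon × 0.00416667° lat. Centre is SW corner plus half of each.
latitude 51.86458, longitude -151.69583.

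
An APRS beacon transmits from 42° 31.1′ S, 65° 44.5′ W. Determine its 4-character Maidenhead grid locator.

FE77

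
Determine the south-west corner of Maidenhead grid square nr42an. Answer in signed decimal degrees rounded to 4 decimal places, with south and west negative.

82.5417, 88.0000

Field N=13, R=17: +13·20° lon, +17·10° lat → SW at lon 80°, lat 80°.
Square 4, 2: +4·2° lon, +2·1° lat → SW at lon 88°, lat 82°.
Subsquare a=0, n=13: +0·0.0833333° lon, +13·0.0416667° lat → SW at lon 88°, lat 82.5417°.
latitude 82.5417, longitude 88.0000.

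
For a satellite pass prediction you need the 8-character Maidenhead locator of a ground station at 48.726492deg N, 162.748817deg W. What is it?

Add 180° to longitude and 90° to latitude: 17.25118, 138.72649.
Field: lon ⌊17.25118/20⌋ = 0 → A; lat ⌊138.72649/10⌋ = 13 → N.
Square: lon ⌊17.25118/2⌋ = 8; lat ⌊8.72649/1⌋ = 8.
Subsquare: lon ⌊1.25118/0.0833333⌋ = 15 → p; lat ⌊0.72649/0.0416667⌋ = 17 → r.
Extended square: lon ⌊0.00118/0.00833333⌋ = 0; lat ⌊0.01816/0.00416667⌋ = 4.

AN88pr04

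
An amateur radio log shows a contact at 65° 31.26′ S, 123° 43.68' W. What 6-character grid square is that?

CC84dl

Shift to the Maidenhead origin (180°W, 90°S): lon 56.2720, lat 24.4790.
Field: 56.2720/20 → 2 → C, 24.4790/10 → 2 → C; chars CC.
Square: 16.2720/2 → 8, 4.4790/1 → 4; chars 84.
Subsquare: 0.2720/0.0833333 → 3 → d, 0.4790/0.0416667 → 11 → l; chars dl.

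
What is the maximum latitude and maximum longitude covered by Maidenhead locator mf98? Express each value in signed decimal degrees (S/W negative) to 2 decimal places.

Field M=12, F=5: +12·20° lon, +5·10° lat → SW at lon 60°, lat -40°.
Square 9, 8: +9·2° lon, +8·1° lat → SW at lon 78°, lat -32°.
Cell spans 2° lon × 1° lat. NE corner is SW corner plus one full cell.
latitude -31.00, longitude 80.00.

-31.00, 80.00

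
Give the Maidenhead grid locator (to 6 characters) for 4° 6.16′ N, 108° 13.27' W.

DJ54vc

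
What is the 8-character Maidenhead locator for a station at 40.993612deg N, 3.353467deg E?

JN10qx28

Shift to the Maidenhead origin (180°W, 90°S): lon 183.35347, lat 130.99361.
Field: lon ⌊183.35347/20⌋ = 9 → J; lat ⌊130.99361/10⌋ = 13 → N.
Square: lon ⌊3.35347/2⌋ = 1; lat ⌊0.99361/1⌋ = 0.
Subsquare: lon ⌊1.35347/0.0833333⌋ = 16 → q; lat ⌊0.99361/0.0416667⌋ = 23 → x.
Extended square: lon ⌊0.02013/0.00833333⌋ = 2; lat ⌊0.03528/0.00416667⌋ = 8.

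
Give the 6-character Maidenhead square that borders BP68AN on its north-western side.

Longitude subsquare a = 0; −1 → -1, wraps to 23 = x, carry into square.
Longitude square 6; −1 → 5.
Latitude subsquare n = 13; +1 → 14 = o.

BP58xo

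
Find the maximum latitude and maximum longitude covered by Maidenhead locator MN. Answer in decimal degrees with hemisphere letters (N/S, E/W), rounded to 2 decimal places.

Field M=12, N=13: +12·20° lon, +13·10° lat → SW at lon 60°, lat 40°.
Cell spans 20° lon × 10° lat. NE corner is SW corner plus one full cell.
latitude 50.00° N, longitude 80.00° E.

50.00° N, 80.00° E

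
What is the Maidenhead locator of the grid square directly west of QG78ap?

QG68xp

Longitude subsquare a = 0; −1 → -1, wraps to 23 = x, carry into square.
Longitude square 7; −1 → 6.
The latitude characters are unchanged.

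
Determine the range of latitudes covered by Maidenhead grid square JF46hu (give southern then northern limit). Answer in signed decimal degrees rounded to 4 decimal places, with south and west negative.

-33.1667, -33.1250

Field J=9, F=5: +9·20° lon, +5·10° lat → SW at lon 0°, lat -40°.
Square 4, 6: +4·2° lon, +6·1° lat → SW at lon 8°, lat -34°.
Subsquare h=7, u=20: +7·0.0833333° lon, +20·0.0416667° lat → SW at lon 8.58333°, lat -33.1667°.
Cell spans 0.0833333° lon × 0.0416667° lat.
south -33.1667, north -33.1250.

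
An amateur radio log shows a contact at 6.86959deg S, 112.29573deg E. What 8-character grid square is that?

Add 180° to longitude and 90° to latitude: 292.29573, 83.13041.
Field (20°×10°, letters A–R): lon ⌊292.29573/20⌋ = 14 → O; lat ⌊83.13041/10⌋ = 8 → I.
Square (2°×1°, digits 0–9): lon ⌊12.29573/2⌋ = 6; lat ⌊3.13041/1⌋ = 3.
Subsquare (5′×2.5′, letters a–x): lon ⌊0.29573/0.0833333⌋ = 3 → d; lat ⌊0.13041/0.0416667⌋ = 3 → d.
Extended square (30″×15″, digits 0–9): lon ⌊0.04573/0.00833333⌋ = 5; lat ⌊0.00541/0.00416667⌋ = 1.

OI63dd51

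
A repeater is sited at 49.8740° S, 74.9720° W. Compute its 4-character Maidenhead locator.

FE20

Add 180° to longitude and 90° to latitude: 105.03, 40.13.
Field: 105.03/20 → 5 → F, 40.13/10 → 4 → E; chars FE.
Square: 5.03/2 → 2, 0.13/1 → 0; chars 20.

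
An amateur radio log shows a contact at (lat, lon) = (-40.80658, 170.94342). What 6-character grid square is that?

Offset from 180°W / 90°S: lon 350.9434°, lat 49.1934°.
Field: 350.9434/20 → 17 → R, 49.1934/10 → 4 → E; chars RE.
Square: 10.9434/2 → 5, 9.1934/1 → 9; chars 59.
Subsquare: 0.9434/0.0833333 → 11 → l, 0.1934/0.0416667 → 4 → e; chars le.

RE59le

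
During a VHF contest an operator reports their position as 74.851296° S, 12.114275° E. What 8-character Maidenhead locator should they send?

JB65bd35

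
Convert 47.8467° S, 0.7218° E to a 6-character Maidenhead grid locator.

Shift to the Maidenhead origin (180°W, 90°S): lon 180.7218, lat 42.1533.
Field (20°×10°, letters A–R): lon ⌊180.7218/20⌋ = 9 → J; lat ⌊42.1533/10⌋ = 4 → E.
Square (2°×1°, digits 0–9): lon ⌊0.7218/2⌋ = 0; lat ⌊2.1533/1⌋ = 2.
Subsquare (5′×2.5′, letters a–x): lon ⌊0.7218/0.0833333⌋ = 8 → i; lat ⌊0.1533/0.0416667⌋ = 3 → d.

JE02id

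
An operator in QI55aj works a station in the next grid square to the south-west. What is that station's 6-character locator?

QI45xi

Longitude subsquare a = 0; −1 → -1, wraps to 23 = x, carry into square.
Longitude square 5; −1 → 4.
Latitude subsquare j = 9; −1 → 8 = i.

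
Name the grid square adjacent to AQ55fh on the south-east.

Longitude subsquare f = 5; +1 → 6 = g.
Latitude subsquare h = 7; −1 → 6 = g.

AQ55gg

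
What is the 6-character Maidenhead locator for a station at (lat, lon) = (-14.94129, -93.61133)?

EH35eb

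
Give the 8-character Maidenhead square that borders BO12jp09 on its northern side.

BO12jq00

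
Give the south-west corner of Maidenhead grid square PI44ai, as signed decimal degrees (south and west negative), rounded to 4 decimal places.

Field P=15, I=8: +15·20° lon, +8·10° lat → SW at lon 120°, lat -10°.
Square 4, 4: +4·2° lon, +4·1° lat → SW at lon 128°, lat -6°.
Subsquare a=0, i=8: +0·0.0833333° lon, +8·0.0416667° lat → SW at lon 128°, lat -5.66667°.
latitude -5.6667, longitude 128.0000.

-5.6667, 128.0000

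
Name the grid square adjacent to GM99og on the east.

GM99pg

Longitude subsquare o = 14; +1 → 15 = p.
The latitude characters are unchanged.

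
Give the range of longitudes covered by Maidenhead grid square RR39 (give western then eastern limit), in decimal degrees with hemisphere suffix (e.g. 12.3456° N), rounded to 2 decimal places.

166.00° E, 168.00° E

Field R=17, R=17: +17·20° lon, +17·10° lat → SW at lon 160°, lat 80°.
Square 3, 9: +3·2° lon, +9·1° lat → SW at lon 166°, lat 89°.
Cell spans 2° lon × 1° lat.
west 166.00° E, east 168.00° E.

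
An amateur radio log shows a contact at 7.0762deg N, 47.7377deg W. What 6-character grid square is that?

Offset from 180°W / 90°S: lon 132.2623°, lat 97.0762°.
Field (20°×10°, letters A–R): 132.2623/20 → 6 → G, 97.0762/10 → 9 → J; chars GJ.
Square (2°×1°, digits 0–9): 12.2623/2 → 6, 7.0762/1 → 7; chars 67.
Subsquare (5′×2.5′, letters a–x): 0.2623/0.0833333 → 3 → d, 0.0762/0.0416667 → 1 → b; chars db.

GJ67db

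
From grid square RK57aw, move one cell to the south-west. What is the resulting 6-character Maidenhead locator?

RK47xv

Longitude subsquare a = 0; −1 → -1, wraps to 23 = x, carry into square.
Longitude square 5; −1 → 4.
Latitude subsquare w = 22; −1 → 21 = v.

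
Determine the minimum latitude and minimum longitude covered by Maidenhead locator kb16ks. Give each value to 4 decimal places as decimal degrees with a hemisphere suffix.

73.2500° S, 22.8333° E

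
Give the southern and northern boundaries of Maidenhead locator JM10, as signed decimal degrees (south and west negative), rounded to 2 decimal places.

30.00, 31.00

Field J=9, M=12: +9·20° lon, +12·10° lat → SW at lon 0°, lat 30°.
Square 1, 0: +1·2° lon, +0·1° lat → SW at lon 2°, lat 30°.
Cell spans 2° lon × 1° lat.
south 30.00, north 31.00.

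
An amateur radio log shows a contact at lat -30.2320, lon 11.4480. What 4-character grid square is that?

JF59

Add 180° to longitude and 90° to latitude: 191.45, 59.77.
Field: lon ⌊191.45/20⌋ = 9 → J; lat ⌊59.77/10⌋ = 5 → F.
Square: lon ⌊11.45/2⌋ = 5; lat ⌊9.77/1⌋ = 9.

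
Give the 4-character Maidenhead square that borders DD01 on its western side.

CD91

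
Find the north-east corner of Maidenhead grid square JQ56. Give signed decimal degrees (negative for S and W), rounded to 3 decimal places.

Field J=9, Q=16: +9·20° lon, +16·10° lat → SW at lon 0°, lat 70°.
Square 5, 6: +5·2° lon, +6·1° lat → SW at lon 10°, lat 76°.
Cell spans 2° lon × 1° lat. NE corner is SW corner plus one full cell.
latitude 77.000, longitude 12.000.

77.000, 12.000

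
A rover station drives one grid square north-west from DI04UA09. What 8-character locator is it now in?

Longitude extended square 0; −1 → -1, wraps to 9, carry into subsquare.
Longitude subsquare u = 20; −1 → 19 = t.
Latitude extended square 9; +1 → 10, wraps to 0, carry into subsquare.
Latitude subsquare a = 0; +1 → 1 = b.

DI04tb90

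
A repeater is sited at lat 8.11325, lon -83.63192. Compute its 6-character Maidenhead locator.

EJ88ec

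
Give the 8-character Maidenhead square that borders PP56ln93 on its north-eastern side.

PP56mn04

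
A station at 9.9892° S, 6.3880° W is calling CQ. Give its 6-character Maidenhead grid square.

Shift to the Maidenhead origin (180°W, 90°S): lon 173.6120, lat 80.0108.
Field: lon ⌊173.6120/20⌋ = 8 → I; lat ⌊80.0108/10⌋ = 8 → I.
Square: lon ⌊13.6120/2⌋ = 6; lat ⌊0.0108/1⌋ = 0.
Subsquare: lon ⌊1.6120/0.0833333⌋ = 19 → t; lat ⌊0.0108/0.0416667⌋ = 0 → a.

II60ta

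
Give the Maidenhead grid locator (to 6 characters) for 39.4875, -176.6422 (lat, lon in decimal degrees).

AM19ql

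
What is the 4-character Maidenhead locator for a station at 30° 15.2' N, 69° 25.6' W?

Shift to the Maidenhead origin (180°W, 90°S): lon 110.57, lat 120.25.
Field: 110.57/20 → 5 → F, 120.25/10 → 12 → M; chars FM.
Square: 10.57/2 → 5, 0.25/1 → 0; chars 50.

FM50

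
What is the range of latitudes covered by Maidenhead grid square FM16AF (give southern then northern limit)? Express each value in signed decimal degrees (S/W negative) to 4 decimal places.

Field F=5, M=12: +5·20° lon, +12·10° lat → SW at lon -80°, lat 30°.
Square 1, 6: +1·2° lon, +6·1° lat → SW at lon -78°, lat 36°.
Subsquare a=0, f=5: +0·0.0833333° lon, +5·0.0416667° lat → SW at lon -78°, lat 36.2083°.
Cell spans 0.0833333° lon × 0.0416667° lat.
south 36.2083, north 36.2500.

36.2083, 36.2500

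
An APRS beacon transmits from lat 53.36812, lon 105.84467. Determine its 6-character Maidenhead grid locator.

Add 180° to longitude and 90° to latitude: 285.8447, 143.3681.
Field (20°×10°, letters A–R): 285.8447/20 → 14 → O, 143.3681/10 → 14 → O; chars OO.
Square (2°×1°, digits 0–9): 5.8447/2 → 2, 3.3681/1 → 3; chars 23.
Subsquare (5′×2.5′, letters a–x): 1.8447/0.0833333 → 22 → w, 0.3681/0.0416667 → 8 → i; chars wi.

OO23wi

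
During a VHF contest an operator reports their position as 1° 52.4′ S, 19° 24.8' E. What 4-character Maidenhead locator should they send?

Add 180° to longitude and 90° to latitude: 199.41, 88.13.
Field: 199.41/20 → 9 → J, 88.13/10 → 8 → I; chars JI.
Square: 19.41/2 → 9, 8.13/1 → 8; chars 98.

JI98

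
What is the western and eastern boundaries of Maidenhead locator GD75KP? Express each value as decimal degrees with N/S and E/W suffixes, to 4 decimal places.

Field G=6, D=3: +6·20° lon, +3·10° lat → SW at lon -60°, lat -60°.
Square 7, 5: +7·2° lon, +5·1° lat → SW at lon -46°, lat -55°.
Subsquare k=10, p=15: +10·0.0833333° lon, +15·0.0416667° lat → SW at lon -45.1667°, lat -54.375°.
Cell spans 0.0833333° lon × 0.0416667° lat.
west 45.1667° W, east 45.0833° W.

45.1667° W, 45.0833° W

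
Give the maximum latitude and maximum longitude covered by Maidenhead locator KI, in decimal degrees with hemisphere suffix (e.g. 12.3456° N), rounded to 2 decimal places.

Field K=10, I=8: +10·20° lon, +8·10° lat → SW at lon 20°, lat -10°.
Cell spans 20° lon × 10° lat. NE corner is SW corner plus one full cell.
latitude 0.00° N, longitude 40.00° E.

0.00° N, 40.00° E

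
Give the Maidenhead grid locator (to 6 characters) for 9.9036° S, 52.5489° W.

Add 180° to longitude and 90° to latitude: 127.4511, 80.0964.
Field: lon ⌊127.4511/20⌋ = 6 → G; lat ⌊80.0964/10⌋ = 8 → I.
Square: lon ⌊7.4511/2⌋ = 3; lat ⌊0.0964/1⌋ = 0.
Subsquare: lon ⌊1.4511/0.0833333⌋ = 17 → r; lat ⌊0.0964/0.0416667⌋ = 2 → c.

GI30rc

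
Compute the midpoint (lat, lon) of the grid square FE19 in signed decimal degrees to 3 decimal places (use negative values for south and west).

Field F=5, E=4: +5·20° lon, +4·10° lat → SW at lon -80°, lat -50°.
Square 1, 9: +1·2° lon, +9·1° lat → SW at lon -78°, lat -41°.
Cell spans 2° lon × 1° lat. Centre is SW corner plus half of each.
latitude -40.500, longitude -77.000.

-40.500, -77.000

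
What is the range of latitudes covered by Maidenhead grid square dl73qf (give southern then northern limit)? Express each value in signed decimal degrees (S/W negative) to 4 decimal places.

23.2083, 23.2500

Field D=3, L=11: +3·20° lon, +11·10° lat → SW at lon -120°, lat 20°.
Square 7, 3: +7·2° lon, +3·1° lat → SW at lon -106°, lat 23°.
Subsquare q=16, f=5: +16·0.0833333° lon, +5·0.0416667° lat → SW at lon -104.667°, lat 23.2083°.
Cell spans 0.0833333° lon × 0.0416667° lat.
south 23.2083, north 23.2500.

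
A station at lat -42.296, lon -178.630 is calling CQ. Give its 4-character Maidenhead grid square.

AE07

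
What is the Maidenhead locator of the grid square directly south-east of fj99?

GJ08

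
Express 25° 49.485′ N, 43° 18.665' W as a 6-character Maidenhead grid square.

GL85it

Add 180° to longitude and 90° to latitude: 136.6889, 115.8247.
Field: 136.6889/20 → 6 → G, 115.8247/10 → 11 → L; chars GL.
Square: 16.6889/2 → 8, 5.8247/1 → 5; chars 85.
Subsquare: 0.6889/0.0833333 → 8 → i, 0.8247/0.0416667 → 19 → t; chars it.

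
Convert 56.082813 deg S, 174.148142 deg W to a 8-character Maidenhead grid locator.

Offset from 180°W / 90°S: lon 5.85186°, lat 33.91719°.
Field: lon ⌊5.85186/20⌋ = 0 → A; lat ⌊33.91719/10⌋ = 3 → D.
Square: lon ⌊5.85186/2⌋ = 2; lat ⌊3.91719/1⌋ = 3.
Subsquare: lon ⌊1.85186/0.0833333⌋ = 22 → w; lat ⌊0.91719/0.0416667⌋ = 22 → w.
Extended square: lon ⌊0.01852/0.00833333⌋ = 2; lat ⌊0.00052/0.00416667⌋ = 0.

AD23ww20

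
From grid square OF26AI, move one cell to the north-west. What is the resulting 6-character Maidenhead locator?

Longitude subsquare a = 0; −1 → -1, wraps to 23 = x, carry into square.
Longitude square 2; −1 → 1.
Latitude subsquare i = 8; +1 → 9 = j.

OF16xj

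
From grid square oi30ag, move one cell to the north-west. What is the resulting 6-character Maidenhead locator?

OI20xh

Longitude subsquare a = 0; −1 → -1, wraps to 23 = x, carry into square.
Longitude square 3; −1 → 2.
Latitude subsquare g = 6; +1 → 7 = h.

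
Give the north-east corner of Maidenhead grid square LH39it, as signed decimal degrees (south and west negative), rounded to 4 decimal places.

-10.1667, 46.7500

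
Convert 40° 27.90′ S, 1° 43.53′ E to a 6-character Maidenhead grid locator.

Shift to the Maidenhead origin (180°W, 90°S): lon 181.7255, lat 49.5350.
Field (20°×10°, letters A–R): lon ⌊181.7255/20⌋ = 9 → J; lat ⌊49.5350/10⌋ = 4 → E.
Square (2°×1°, digits 0–9): lon ⌊1.7255/2⌋ = 0; lat ⌊9.5350/1⌋ = 9.
Subsquare (5′×2.5′, letters a–x): lon ⌊1.7255/0.0833333⌋ = 20 → u; lat ⌊0.5350/0.0416667⌋ = 12 → m.

JE09um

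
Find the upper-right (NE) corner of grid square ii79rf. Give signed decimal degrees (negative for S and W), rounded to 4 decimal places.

-0.7500, -4.5000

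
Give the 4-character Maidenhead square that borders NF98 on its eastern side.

Longitude square 9; +1 → 10, wraps to 0, carry into field.
Longitude field N = 13; +1 → 14 = O.
The latitude characters are unchanged.

OF08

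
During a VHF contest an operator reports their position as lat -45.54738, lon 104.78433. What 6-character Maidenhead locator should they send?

OE24jk

Add 180° to longitude and 90° to latitude: 284.7843, 44.4526.
Field: 284.7843/20 → 14 → O, 44.4526/10 → 4 → E; chars OE.
Square: 4.7843/2 → 2, 4.4526/1 → 4; chars 24.
Subsquare: 0.7843/0.0833333 → 9 → j, 0.4526/0.0416667 → 10 → k; chars jk.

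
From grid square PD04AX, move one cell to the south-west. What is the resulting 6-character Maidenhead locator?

Longitude subsquare a = 0; −1 → -1, wraps to 23 = x, carry into square.
Longitude square 0; −1 → -1, wraps to 9, carry into field.
Longitude field P = 15; −1 → 14 = O.
Latitude subsquare x = 23; −1 → 22 = w.

OD94xw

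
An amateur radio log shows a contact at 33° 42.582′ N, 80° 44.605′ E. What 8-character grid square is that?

NM03ir90

Shift to the Maidenhead origin (180°W, 90°S): lon 260.74342, lat 123.70970.
Field: 260.74342/20 → 13 → N, 123.70970/10 → 12 → M; chars NM.
Square: 0.74342/2 → 0, 3.70970/1 → 3; chars 03.
Subsquare: 0.74342/0.0833333 → 8 → i, 0.70970/0.0416667 → 17 → r; chars ir.
Extended square: 0.07675/0.00833333 → 9, 0.00137/0.00416667 → 0; chars 90.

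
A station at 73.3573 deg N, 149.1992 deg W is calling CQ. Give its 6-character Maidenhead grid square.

BQ53ji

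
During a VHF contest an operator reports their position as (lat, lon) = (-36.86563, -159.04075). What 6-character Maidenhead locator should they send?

Offset from 180°W / 90°S: lon 20.9592°, lat 53.1344°.
Field (20°×10°, letters A–R): lon ⌊20.9592/20⌋ = 1 → B; lat ⌊53.1344/10⌋ = 5 → F.
Square (2°×1°, digits 0–9): lon ⌊0.9592/2⌋ = 0; lat ⌊3.1344/1⌋ = 3.
Subsquare (5′×2.5′, letters a–x): lon ⌊0.9592/0.0833333⌋ = 11 → l; lat ⌊0.1344/0.0416667⌋ = 3 → d.

BF03ld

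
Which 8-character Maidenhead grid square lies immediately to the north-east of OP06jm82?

Longitude extended square 8; +1 → 9.
Latitude extended square 2; +1 → 3.

OP06jm93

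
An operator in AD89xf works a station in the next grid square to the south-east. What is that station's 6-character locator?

AD99ae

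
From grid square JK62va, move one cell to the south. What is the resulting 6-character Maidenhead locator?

JK61vx

Latitude subsquare a = 0; −1 → -1, wraps to 23 = x, carry into square.
Latitude square 2; −1 → 1.
The longitude characters are unchanged.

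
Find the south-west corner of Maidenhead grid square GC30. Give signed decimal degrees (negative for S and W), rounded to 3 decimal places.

Field G=6, C=2: +6·20° lon, +2·10° lat → SW at lon -60°, lat -70°.
Square 3, 0: +3·2° lon, +0·1° lat → SW at lon -54°, lat -70°.
latitude -70.000, longitude -54.000.

-70.000, -54.000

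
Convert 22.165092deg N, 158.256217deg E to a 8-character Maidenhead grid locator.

QL92dd09

Shift to the Maidenhead origin (180°W, 90°S): lon 338.25622, lat 112.16509.
Field: lon ⌊338.25622/20⌋ = 16 → Q; lat ⌊112.16509/10⌋ = 11 → L.
Square: lon ⌊18.25622/2⌋ = 9; lat ⌊2.16509/1⌋ = 2.
Subsquare: lon ⌊0.25622/0.0833333⌋ = 3 → d; lat ⌊0.16509/0.0416667⌋ = 3 → d.
Extended square: lon ⌊0.00622/0.00833333⌋ = 0; lat ⌊0.04009/0.00416667⌋ = 9.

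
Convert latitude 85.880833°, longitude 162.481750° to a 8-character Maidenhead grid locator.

Add 180° to longitude and 90° to latitude: 342.48175, 175.88083.
Field (20°×10°, letters A–R): 342.48175/20 → 17 → R, 175.88083/10 → 17 → R; chars RR.
Square (2°×1°, digits 0–9): 2.48175/2 → 1, 5.88083/1 → 5; chars 15.
Subsquare (5′×2.5′, letters a–x): 0.48175/0.0833333 → 5 → f, 0.88083/0.0416667 → 21 → v; chars fv.
Extended square (30″×15″, digits 0–9): 0.06508/0.00833333 → 7, 0.00583/0.00416667 → 1; chars 71.

RR15fv71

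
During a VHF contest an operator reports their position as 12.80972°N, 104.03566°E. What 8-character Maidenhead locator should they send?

OK22at44

Add 180° to longitude and 90° to latitude: 284.03566, 102.80972.
Field: 284.03566/20 → 14 → O, 102.80972/10 → 10 → K; chars OK.
Square: 4.03566/2 → 2, 2.80972/1 → 2; chars 22.
Subsquare: 0.03566/0.0833333 → 0 → a, 0.80972/0.0416667 → 19 → t; chars at.
Extended square: 0.03566/0.00833333 → 4, 0.01805/0.00416667 → 4; chars 44.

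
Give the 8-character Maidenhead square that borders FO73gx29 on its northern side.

Latitude extended square 9; +1 → 10, wraps to 0, carry into subsquare.
Latitude subsquare x = 23; +1 → 24, wraps to 0 = a, carry into square.
Latitude square 3; +1 → 4.
The longitude characters are unchanged.

FO74ga20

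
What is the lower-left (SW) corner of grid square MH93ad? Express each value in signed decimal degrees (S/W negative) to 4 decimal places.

Field M=12, H=7: +12·20° lon, +7·10° lat → SW at lon 60°, lat -20°.
Square 9, 3: +9·2° lon, +3·1° lat → SW at lon 78°, lat -17°.
Subsquare a=0, d=3: +0·0.0833333° lon, +3·0.0416667° lat → SW at lon 78°, lat -16.875°.
latitude -16.8750, longitude 78.0000.

-16.8750, 78.0000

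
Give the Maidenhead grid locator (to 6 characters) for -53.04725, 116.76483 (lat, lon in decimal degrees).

OD86jw

Add 180° to longitude and 90° to latitude: 296.7648, 36.9528.
Field: 296.7648/20 → 14 → O, 36.9528/10 → 3 → D; chars OD.
Square: 16.7648/2 → 8, 6.9528/1 → 6; chars 86.
Subsquare: 0.7648/0.0833333 → 9 → j, 0.9528/0.0416667 → 22 → w; chars jw.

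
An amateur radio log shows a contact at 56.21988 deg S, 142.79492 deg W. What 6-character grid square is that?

Add 180° to longitude and 90° to latitude: 37.2051, 33.7801.
Field: 37.2051/20 → 1 → B, 33.7801/10 → 3 → D; chars BD.
Square: 17.2051/2 → 8, 3.7801/1 → 3; chars 83.
Subsquare: 1.2051/0.0833333 → 14 → o, 0.7801/0.0416667 → 18 → s; chars os.

BD83os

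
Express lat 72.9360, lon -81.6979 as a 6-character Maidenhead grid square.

EQ92dw

Offset from 180°W / 90°S: lon 98.3021°, lat 162.9360°.
Field: lon ⌊98.3021/20⌋ = 4 → E; lat ⌊162.9360/10⌋ = 16 → Q.
Square: lon ⌊18.3021/2⌋ = 9; lat ⌊2.9360/1⌋ = 2.
Subsquare: lon ⌊0.3021/0.0833333⌋ = 3 → d; lat ⌊0.9360/0.0416667⌋ = 22 → w.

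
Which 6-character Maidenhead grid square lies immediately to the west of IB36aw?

Longitude subsquare a = 0; −1 → -1, wraps to 23 = x, carry into square.
Longitude square 3; −1 → 2.
The latitude characters are unchanged.

IB26xw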